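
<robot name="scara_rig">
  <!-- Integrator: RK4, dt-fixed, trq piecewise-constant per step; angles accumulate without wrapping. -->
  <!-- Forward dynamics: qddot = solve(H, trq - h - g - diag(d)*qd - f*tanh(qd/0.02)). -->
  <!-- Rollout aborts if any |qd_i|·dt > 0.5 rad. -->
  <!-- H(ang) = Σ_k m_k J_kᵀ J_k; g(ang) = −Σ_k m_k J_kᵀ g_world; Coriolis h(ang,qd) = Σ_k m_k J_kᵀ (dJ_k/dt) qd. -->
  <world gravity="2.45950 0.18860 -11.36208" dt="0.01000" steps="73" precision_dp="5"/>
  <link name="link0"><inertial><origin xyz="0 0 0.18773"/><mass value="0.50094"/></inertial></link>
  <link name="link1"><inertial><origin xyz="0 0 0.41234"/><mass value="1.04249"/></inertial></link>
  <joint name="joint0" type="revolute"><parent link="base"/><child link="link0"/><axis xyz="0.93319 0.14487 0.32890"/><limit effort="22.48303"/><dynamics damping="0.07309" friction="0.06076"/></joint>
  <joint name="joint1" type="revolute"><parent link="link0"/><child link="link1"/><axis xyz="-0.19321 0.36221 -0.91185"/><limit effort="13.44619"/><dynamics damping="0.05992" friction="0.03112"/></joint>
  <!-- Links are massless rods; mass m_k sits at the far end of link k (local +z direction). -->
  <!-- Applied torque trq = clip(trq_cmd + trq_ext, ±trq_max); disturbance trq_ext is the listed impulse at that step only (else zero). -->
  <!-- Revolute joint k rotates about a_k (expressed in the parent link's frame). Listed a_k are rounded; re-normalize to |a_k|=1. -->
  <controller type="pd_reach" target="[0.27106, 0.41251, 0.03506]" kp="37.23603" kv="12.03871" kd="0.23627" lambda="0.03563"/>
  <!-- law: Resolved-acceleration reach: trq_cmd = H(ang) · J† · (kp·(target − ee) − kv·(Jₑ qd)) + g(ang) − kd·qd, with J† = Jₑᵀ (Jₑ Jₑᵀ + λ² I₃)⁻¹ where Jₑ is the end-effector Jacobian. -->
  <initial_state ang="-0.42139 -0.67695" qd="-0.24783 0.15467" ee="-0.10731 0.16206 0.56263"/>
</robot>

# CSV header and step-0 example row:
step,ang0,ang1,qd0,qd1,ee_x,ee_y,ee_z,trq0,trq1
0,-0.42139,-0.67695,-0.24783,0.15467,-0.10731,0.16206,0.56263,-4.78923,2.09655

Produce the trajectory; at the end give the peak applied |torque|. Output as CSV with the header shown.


step,ang0,ang1,qd0,qd1,ee_x,ee_y,ee_z,trq0,trq1
1,-0.42404,-0.67182,-0.28328,0.86327,-0.10692,0.16427,0.56214,-3.88816,1.64488
2,-0.42721,-0.66090,-0.35372,1.31657,-0.10600,0.16760,0.56149,-3.07158,1.30714
3,-0.43118,-0.64624,-0.44035,1.61099,-0.10472,0.17187,0.56064,-2.33283,1.04596
4,-0.43603,-0.62914,-0.53153,1.80822,-0.10319,0.17694,0.55958,-1.66463,0.83707
5,-0.44179,-0.61036,-0.62079,1.94578,-0.10146,0.18271,0.55830,-1.05962,0.66502
6,-0.44841,-0.59040,-0.70493,2.04599,-0.09955,0.18906,0.55679,-0.51071,0.51994
7,-0.45585,-0.56956,-0.78258,2.12209,-0.09749,0.19591,0.55505,-0.01135,0.39535
8,-0.46403,-0.54804,-0.85342,2.18199,-0.09529,0.20318,0.55308,0.44438,0.28687
9,-0.47288,-0.52598,-0.91766,2.23046,-0.09294,0.21080,0.55089,0.86176,0.19145
10,-0.48234,-0.50347,-0.97577,2.27042,-0.09044,0.21872,0.54848,1.24544,0.10685
11,-0.49236,-0.48060,-1.02831,2.30372,-0.08781,0.22688,0.54584,1.59950,0.03142
12,-0.50288,-0.45742,-1.07585,2.33155,-0.08504,0.23523,0.54299,1.92750,-0.03615
13,-0.51385,-0.43399,-1.11896,2.35471,-0.08214,0.24374,0.53992,2.23251,-0.09684
14,-0.52523,-0.41035,-1.15813,2.37375,-0.07909,0.25235,0.53664,2.51722,-0.15148
15,-0.53699,-0.38653,-1.19383,2.38907,-0.07591,0.26104,0.53315,2.78393,-0.20072
16,-0.54909,-0.36258,-1.22645,2.40097,-0.07260,0.26978,0.52947,3.03464,-0.24507
17,-0.56150,-0.33853,-1.25633,2.40970,-0.06916,0.27854,0.52558,3.27105,-0.28499
18,-0.57419,-0.31440,-1.28378,2.41545,-0.06560,0.28728,0.52151,3.49465,-0.32081
19,-0.58715,-0.29023,-1.30905,2.41839,-0.06191,0.29600,0.51725,3.70669,-0.35285
20,-0.60036,-0.26604,-1.33235,2.41866,-0.05811,0.30467,0.51280,3.90827,-0.38133
21,-0.61379,-0.24186,-1.35387,2.41642,-0.05420,0.31326,0.50819,4.10031,-0.40646
22,-0.62742,-0.21772,-1.37376,2.41177,-0.05018,0.32177,0.50340,4.28359,-0.42841
23,-0.64125,-0.19363,-1.39214,2.40485,-0.04606,0.33017,0.49846,4.45880,-0.44730
24,-0.65525,-0.16962,-1.40912,2.39576,-0.04185,0.33846,0.49336,4.62651,-0.46326
25,-0.66942,-0.14572,-1.42478,2.38461,-0.03755,0.34662,0.48811,4.78721,-0.47639
26,-0.68373,-0.12193,-1.43920,2.37152,-0.03317,0.35463,0.48273,4.94133,-0.48677
27,-0.69819,-0.09829,-1.45242,2.35658,-0.02871,0.36249,0.47721,5.08921,-0.49448
28,-0.71277,-0.07480,-1.46449,2.33989,-0.02419,0.37020,0.47157,5.23117,-0.49958
29,-0.72747,-0.05149,-1.47544,2.32157,-0.01961,0.37773,0.46581,5.36746,-0.50216
30,-0.74227,-0.02837,-1.48531,2.30169,-0.01497,0.38509,0.45995,5.49831,-0.50226
31,-0.75716,-0.00545,-1.49411,2.28037,-0.01029,0.39227,0.45398,5.62390,-0.49996
32,-0.77214,0.01725,-1.50186,2.25770,-0.00557,0.39926,0.44793,5.74441,-0.49531
33,-0.78719,0.03971,-1.50857,2.23376,-0.00081,0.40607,0.44178,5.85999,-0.48839
34,-0.80230,0.06193,-1.51425,2.20866,0.00397,0.41267,0.43557,5.97076,-0.47927
35,-0.81747,0.08389,-1.51891,2.18248,0.00878,0.41908,0.42929,6.07684,-0.46801
36,-0.83267,0.10559,-1.52256,2.15531,0.01360,0.42529,0.42294,6.17834,-0.45469
37,-0.84791,0.12701,-1.52521,2.12725,0.01843,0.43130,0.41655,6.27536,-0.43940
38,-0.86317,0.14814,-1.52685,2.09838,0.02326,0.43710,0.41012,6.36798,-0.42221
39,-0.87844,0.16898,-1.52750,2.06878,0.02808,0.44271,0.40365,6.45631,-0.40322
40,-0.89371,0.18953,-1.52717,2.03854,0.03290,0.44811,0.39715,6.54042,-0.38251
41,-0.90897,0.20977,-1.52588,2.00773,0.03771,0.45331,0.39064,6.62040,-0.36017
42,-0.92422,0.22970,-1.52362,1.97645,0.04250,0.45832,0.38411,6.69633,-0.33631
43,-0.93944,0.24931,-1.52041,1.94476,0.04726,0.46312,0.37758,6.76830,-0.31102
44,-0.95462,0.26861,-1.51628,1.91274,0.05199,0.46773,0.37105,6.83640,-0.28439
45,-0.96976,0.28758,-1.51124,1.88046,0.05670,0.47214,0.36453,6.90071,-0.25654
46,-0.98484,0.30623,-1.50530,1.84800,0.06137,0.47637,0.35802,6.96131,-0.22756
47,-0.99985,0.32456,-1.49850,1.81541,0.06600,0.48040,0.35154,7.01830,-0.19754
48,-1.01480,0.34256,-1.49084,1.78277,0.07058,0.48425,0.34509,7.07177,-0.16660
49,-1.02967,0.36023,-1.48237,1.75014,0.07512,0.48793,0.33867,7.12182,-0.13483
50,-1.04444,0.37758,-1.47310,1.71756,0.07962,0.49142,0.33228,7.16853,-0.10233
51,-1.05912,0.39460,-1.46307,1.68511,0.08406,0.49474,0.32595,7.21200,-0.06919
52,-1.07370,0.41130,-1.45231,1.65282,0.08844,0.49790,0.31966,7.25234,-0.03550
53,-1.08817,0.42767,-1.44084,1.62076,0.09278,0.50089,0.31343,7.28963,-0.00136
54,-1.10251,0.44373,-1.42870,1.58896,0.09705,0.50372,0.30725,7.32398,0.03314
55,-1.11674,0.45947,-1.41593,1.55747,0.10126,0.50640,0.30114,7.35549,0.06793
56,-1.13083,0.47490,-1.40255,1.52633,0.10542,0.50892,0.29510,7.38426,0.10292
57,-1.14478,0.49002,-1.38861,1.49557,0.10951,0.51130,0.28912,7.41040,0.13804
58,-1.15860,0.50483,-1.37413,1.46522,0.11354,0.51354,0.28322,7.43399,0.17321
59,-1.17226,0.51935,-1.35917,1.43532,0.11750,0.51565,0.27739,7.45515,0.20838
60,-1.18578,0.53356,-1.34374,1.40590,0.12140,0.51762,0.27164,7.47397,0.24347
61,-1.19914,0.54749,-1.32789,1.37697,0.12524,0.51946,0.26598,7.49055,0.27842
62,-1.21234,0.56112,-1.31166,1.34856,0.12901,0.52119,0.26039,7.50498,0.31318
63,-1.22537,0.57448,-1.29507,1.32068,0.13271,0.52279,0.25489,7.51738,0.34771
64,-1.23824,0.58756,-1.27817,1.29335,0.13635,0.52429,0.24948,7.52783,0.38195
65,-1.25093,0.60037,-1.26098,1.26659,0.13992,0.52567,0.24416,7.53642,0.41586
66,-1.26346,0.61291,-1.24355,1.24040,0.14343,0.52695,0.23893,7.54325,0.44940
67,-1.27580,0.62520,-1.22589,1.21479,0.14687,0.52813,0.23379,7.54840,0.48255
68,-1.28797,0.63723,-1.20806,1.18976,0.15024,0.52922,0.22873,7.55197,0.51526
69,-1.29997,0.64901,-1.19006,1.16533,0.15355,0.53021,0.22378,7.55405,0.54751
70,-1.31178,0.66055,-1.17195,1.14148,0.15679,0.53112,0.21891,7.55470,0.57929
71,-1.32341,0.67186,-1.15374,1.11823,0.15997,0.53195,0.21414,7.55402,0.61055
72,-1.33485,0.68294,-1.13545,1.09557,0.16309,0.53269,0.20946,7.55209,0.64130
73,-1.34612,0.69379,-1.11713,1.07349,0.16614,0.53336,0.20488,,
# max |trq| (N·m): 7.55470


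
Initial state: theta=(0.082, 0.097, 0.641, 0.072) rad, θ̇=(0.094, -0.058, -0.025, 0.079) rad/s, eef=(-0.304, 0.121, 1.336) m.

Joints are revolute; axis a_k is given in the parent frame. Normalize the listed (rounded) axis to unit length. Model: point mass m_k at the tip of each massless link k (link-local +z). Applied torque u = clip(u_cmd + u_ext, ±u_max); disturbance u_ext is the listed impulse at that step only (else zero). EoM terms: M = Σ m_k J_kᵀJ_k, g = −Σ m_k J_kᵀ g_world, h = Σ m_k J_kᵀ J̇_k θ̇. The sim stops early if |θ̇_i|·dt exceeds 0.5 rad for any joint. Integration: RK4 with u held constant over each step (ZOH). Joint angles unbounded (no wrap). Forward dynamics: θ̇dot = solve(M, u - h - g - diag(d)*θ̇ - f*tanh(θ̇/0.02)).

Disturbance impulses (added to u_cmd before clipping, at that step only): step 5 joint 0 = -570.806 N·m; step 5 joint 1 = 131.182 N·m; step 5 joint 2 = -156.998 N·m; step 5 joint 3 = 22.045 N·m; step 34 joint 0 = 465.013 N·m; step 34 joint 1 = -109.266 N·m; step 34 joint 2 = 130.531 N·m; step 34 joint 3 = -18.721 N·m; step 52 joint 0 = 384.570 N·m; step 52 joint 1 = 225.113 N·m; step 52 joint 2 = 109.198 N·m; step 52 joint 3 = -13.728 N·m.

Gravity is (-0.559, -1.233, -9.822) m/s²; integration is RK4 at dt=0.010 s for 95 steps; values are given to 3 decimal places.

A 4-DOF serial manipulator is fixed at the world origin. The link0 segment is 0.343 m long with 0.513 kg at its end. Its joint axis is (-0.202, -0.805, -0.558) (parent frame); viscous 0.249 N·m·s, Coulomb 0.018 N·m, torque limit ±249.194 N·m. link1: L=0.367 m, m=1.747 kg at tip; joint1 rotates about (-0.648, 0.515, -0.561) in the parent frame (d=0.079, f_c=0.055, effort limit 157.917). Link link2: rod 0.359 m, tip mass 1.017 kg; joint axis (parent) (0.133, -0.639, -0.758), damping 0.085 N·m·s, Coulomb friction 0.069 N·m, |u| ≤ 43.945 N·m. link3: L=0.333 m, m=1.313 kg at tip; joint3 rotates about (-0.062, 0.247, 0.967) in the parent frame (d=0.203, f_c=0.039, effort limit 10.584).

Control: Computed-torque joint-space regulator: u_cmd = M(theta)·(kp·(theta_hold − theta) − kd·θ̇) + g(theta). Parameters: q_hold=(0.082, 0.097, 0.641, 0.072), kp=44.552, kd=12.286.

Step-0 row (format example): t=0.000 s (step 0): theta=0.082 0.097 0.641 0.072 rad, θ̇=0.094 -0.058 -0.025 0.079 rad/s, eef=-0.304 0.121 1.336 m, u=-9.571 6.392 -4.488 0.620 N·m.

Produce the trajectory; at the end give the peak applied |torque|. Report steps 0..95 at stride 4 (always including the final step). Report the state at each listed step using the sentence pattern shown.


t=0.040 s (step 4): theta=0.085 0.095 0.640 0.072 rad, θ̇=0.050 -0.033 0.013 0.143 rad/s, eef=-0.307 0.121 1.335 m, u=-8.484 5.798 -4.194 0.575 N·m.
t=0.080 s (step 8): theta=0.047 0.101 0.751 0.274 rad, θ̇=-1.206 0.240 2.499 0.546 rad/s, eef=-0.292 0.123 1.332 m, u=17.901 -7.393 0.067 -0.071 N·m.
t=0.120 s (step 12): theta=0.012 0.108 0.819 0.272 rad, θ̇=-0.610 0.107 1.129 -0.048 rad/s, eef=-0.278 0.125 1.328 m, u=10.767 -3.909 -1.190 0.111 N·m.
t=0.160 s (step 16): theta=-0.005 0.111 0.848 0.270 rad, θ̇=-0.232 0.038 0.361 -0.107 rad/s, eef=-0.270 0.125 1.326 m, u=5.540 -1.335 -2.025 0.232 N·m.
t=0.200 s (step 20): theta=-0.009 0.111 0.853 0.269 rad, θ̇=-0.001 -0.002 -0.082 -0.141 rad/s, eef=-0.268 0.125 1.326 m, u=1.764 0.584 -2.599 0.319 N·m.
t=0.240 s (step 24): theta=-0.007 0.110 0.846 0.269 rad, θ̇=0.119 -0.028 -0.276 -0.091 rad/s, eef=-0.268 0.124 1.327 m, u=-0.913 1.971 -3.041 0.386 N·m.
t=0.280 s (step 28): theta=-0.000 0.109 0.834 0.270 rad, θ̇=0.183 -0.042 -0.376 -0.083 rad/s, eef=-0.271 0.123 1.328 m, u=-2.794 2.958 -3.342 0.433 N·m.
t=0.320 s (step 32): theta=0.008 0.107 0.819 0.271 rad, θ̇=0.210 -0.048 -0.413 -0.080 rad/s, eef=-0.274 0.122 1.329 m, u=-4.094 3.642 -3.545 0.463 N·m.
t=0.360 s (step 36): theta=0.039 0.103 0.738 0.109 rad, θ̇=1.528 -0.314 -3.115 -2.999 rad/s, eef=-0.291 0.122 1.330 m, u=-34.095 17.810 -9.179 1.316 N·m.
t=0.400 s (step 40): theta=0.086 0.091 0.655 0.097 rad, θ̇=0.871 -0.252 -1.519 0.129 rad/s, eef=-0.315 0.120 1.333 m, u=-25.989 14.319 -7.638 1.039 N·m.
t=0.440 s (step 44): theta=0.112 0.083 0.608 0.099 rad, θ̇=0.465 -0.150 -0.806 0.151 rad/s, eef=-0.328 0.119 1.334 m, u=-20.003 11.431 -6.415 0.870 N·m.
t=0.480 s (step 48): theta=0.125 0.079 0.585 0.101 rad, θ̇=0.203 -0.068 -0.339 0.168 rad/s, eef=-0.335 0.119 1.334 m, u=-15.599 9.239 -5.479 0.741 N·m.
t=0.520 s (step 52): theta=0.130 0.077 0.577 0.103 rad, θ̇=0.040 -0.011 -0.053 0.160 rad/s, eef=-0.337 0.119 1.334 m, u=249.194 157.917 43.945 -10.584 N·m.
t=0.560 s (step 56): theta=0.183 0.111 0.464 -0.169 rad, θ̇=1.072 0.744 -1.289 -0.180 rad/s, eef=-0.345 0.159 1.333 m, u=-34.772 -5.176 -8.705 1.277 N·m.
t=0.600 s (step 60): theta=0.213 0.134 0.432 -0.166 rad, θ̇=0.458 0.402 -0.441 0.111 rad/s, eef=-0.347 0.184 1.331 m, u=-25.253 -1.848 -6.803 0.993 N·m.
t=0.640 s (step 64): theta=0.223 0.145 0.424 -0.165 rad, θ̇=0.063 0.174 0.038 0.126 rad/s, eef=-0.346 0.195 1.331 m, u=-18.537 0.200 -5.486 0.800 N·m.
t=0.680 s (step 68): theta=0.221 0.149 0.429 -0.165 rad, θ̇=-0.158 0.023 0.244 0.109 rad/s, eef=-0.343 0.197 1.331 m, u=-13.909 1.589 -4.539 0.658 N·m.
t=0.720 s (step 72): theta=0.212 0.147 0.440 -0.166 rad, θ̇=-0.277 -0.067 0.344 0.101 rad/s, eef=-0.340 0.193 1.331 m, u=-10.759 2.543 -3.906 0.562 N·m.
t=0.760 s (step 76): theta=0.200 0.144 0.454 -0.167 rad, θ̇=-0.329 -0.117 0.380 0.097 rad/s, eef=-0.336 0.187 1.332 m, u=-8.641 3.227 -3.495 0.499 N·m.
t=0.800 s (step 80): theta=0.186 0.138 0.468 -0.168 rad, θ̇=-0.340 -0.139 0.380 0.096 rad/s, eef=-0.332 0.179 1.333 m, u=-7.238 3.719 -3.238 0.458 N·m.
t=0.840 s (step 84): theta=0.173 0.133 0.482 -0.169 rad, θ̇=-0.327 -0.144 0.359 0.097 rad/s, eef=-0.328 0.171 1.334 m, u=-6.331 4.063 -3.086 0.434 N·m.
t=0.880 s (step 88): theta=0.160 0.127 0.495 -0.170 rad, θ̇=-0.301 -0.138 0.329 0.100 rad/s, eef=-0.324 0.164 1.335 m, u=-5.765 4.292 -3.005 0.421 N·m.
t=0.920 s (step 92): theta=0.149 0.122 0.506 -0.171 rad, θ̇=-0.268 -0.126 0.295 0.103 rad/s, eef=-0.321 0.156 1.336 m, u=-5.435 4.437 -2.972 0.415 N·m.
t=0.950 s (step 95): theta=0.142 0.118 0.514 -0.171 rad, θ̇=-0.242 -0.115 0.270 0.105 rad/s, eef=-0.319 0.151 1.336 m.
max |u| (N·m): 249.194


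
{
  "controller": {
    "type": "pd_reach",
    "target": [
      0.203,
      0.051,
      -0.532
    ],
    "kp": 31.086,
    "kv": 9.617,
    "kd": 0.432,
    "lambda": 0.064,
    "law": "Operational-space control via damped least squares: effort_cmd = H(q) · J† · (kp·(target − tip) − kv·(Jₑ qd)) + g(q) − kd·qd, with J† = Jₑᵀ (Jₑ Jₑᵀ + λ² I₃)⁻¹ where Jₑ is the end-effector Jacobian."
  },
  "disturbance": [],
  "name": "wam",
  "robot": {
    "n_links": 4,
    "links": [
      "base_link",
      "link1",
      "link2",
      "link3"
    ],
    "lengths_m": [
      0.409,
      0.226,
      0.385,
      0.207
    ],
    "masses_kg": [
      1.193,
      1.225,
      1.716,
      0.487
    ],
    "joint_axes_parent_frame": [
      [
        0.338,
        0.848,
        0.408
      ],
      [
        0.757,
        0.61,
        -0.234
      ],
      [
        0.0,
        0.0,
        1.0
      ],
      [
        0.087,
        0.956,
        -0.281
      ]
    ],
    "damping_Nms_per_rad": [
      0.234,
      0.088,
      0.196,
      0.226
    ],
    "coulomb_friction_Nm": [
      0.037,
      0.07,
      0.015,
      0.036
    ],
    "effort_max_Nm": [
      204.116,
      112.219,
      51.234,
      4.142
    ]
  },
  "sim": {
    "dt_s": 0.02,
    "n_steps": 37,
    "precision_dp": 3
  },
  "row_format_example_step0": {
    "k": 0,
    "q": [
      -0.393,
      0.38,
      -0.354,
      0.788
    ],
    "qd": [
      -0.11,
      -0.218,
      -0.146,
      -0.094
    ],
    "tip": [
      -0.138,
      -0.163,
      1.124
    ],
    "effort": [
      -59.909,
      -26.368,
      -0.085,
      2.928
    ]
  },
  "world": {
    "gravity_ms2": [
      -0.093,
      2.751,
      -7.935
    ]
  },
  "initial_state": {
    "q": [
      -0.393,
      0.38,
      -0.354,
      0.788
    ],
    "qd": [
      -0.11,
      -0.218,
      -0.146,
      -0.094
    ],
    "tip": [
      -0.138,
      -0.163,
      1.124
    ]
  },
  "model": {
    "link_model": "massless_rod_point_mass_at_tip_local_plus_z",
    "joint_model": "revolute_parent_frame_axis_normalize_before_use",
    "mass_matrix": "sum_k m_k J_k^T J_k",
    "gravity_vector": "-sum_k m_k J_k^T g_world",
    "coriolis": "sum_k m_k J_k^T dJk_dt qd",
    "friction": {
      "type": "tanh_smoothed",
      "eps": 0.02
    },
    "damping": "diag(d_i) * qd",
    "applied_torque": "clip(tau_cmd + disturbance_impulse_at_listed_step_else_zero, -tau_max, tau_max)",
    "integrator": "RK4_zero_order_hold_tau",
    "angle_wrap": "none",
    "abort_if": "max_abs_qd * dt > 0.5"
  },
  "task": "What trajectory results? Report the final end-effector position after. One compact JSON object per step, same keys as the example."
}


{"k":1,"q":[-0.401,0.373,-0.34,0.845],"qd":[-0.655,-0.466,1.348,5.488],"tip":[-0.141,-0.159,1.117],"effort":[-43.788,-19.372,-0.661,0.191]}
{"k":2,"q":[-0.417,0.363,-0.319,0.96],"qd":[-1.028,-0.489,0.845,5.906],"tip":[-0.147,-0.153,1.101],"effort":[-21.525,-9.479,-0.251,0.299]}
{"k":3,"q":[-0.441,0.354,-0.302,1.076],"qd":[-1.282,-0.406,0.915,5.686],"tip":[-0.161,-0.144,1.083],"effort":[-4.481,-1.494,-0.161,0.581]}
{"k":4,"q":[-0.468,0.347,-0.284,1.186],"qd":[-1.431,-0.292,0.892,5.399],"tip":[-0.178,-0.134,1.064],"effort":[8.313,4.351,-0.044,0.758]}
{"k":5,"q":[-0.497,0.343,-0.266,1.292],"qd":[-1.501,-0.16,0.869,5.161],"tip":[-0.198,-0.122,1.043],"effort":[17.843,8.597,0.05,0.816]}
{"k":6,"q":[-0.527,0.341,-0.249,1.393],"qd":[-1.51,-0.019,0.839,4.973],"tip":[-0.218,-0.111,1.022],"effort":[25.047,11.707,0.127,0.788]}
{"k":7,"q":[-0.557,0.342,-0.233,1.491],"qd":[-1.469,0.119,0.791,4.834],"tip":[-0.238,-0.101,1.0],"effort":[30.633,14.044,0.196,0.701]}
{"k":8,"q":[-0.586,0.346,-0.217,1.586],"qd":[-1.391,0.258,0.741,4.721],"tip":[-0.256,-0.093,0.977],"effort":[35.053,15.837,0.248,0.58]}
{"k":9,"q":[-0.612,0.353,-0.203,1.679],"qd":[-1.283,0.401,0.686,4.627],"tip":[-0.273,-0.086,0.953],"effort":[38.658,17.259,0.29,0.441]}
{"k":10,"q":[-0.637,0.362,-0.19,1.771],"qd":[-1.15,0.547,0.621,4.545],"tip":[-0.288,-0.081,0.93],"effort":[41.704,18.437,0.324,0.293]}
{"k":11,"q":[-0.658,0.374,-0.179,1.861],"qd":[-0.997,0.699,0.543,4.469],"tip":[-0.3,-0.078,0.906],"effort":[44.374,19.47,0.352,0.145]}
{"k":12,"q":[-0.676,0.39,-0.169,1.949],"qd":[-0.827,0.859,0.451,4.395],"tip":[-0.31,-0.077,0.883],"effort":[46.79,20.432,0.375,0.002]}
{"k":13,"q":[-0.691,0.409,-0.161,2.036],"qd":[-0.641,1.033,0.342,4.317],"tip":[-0.318,-0.079,0.86],"effort":[49.023,21.378,0.395,-0.13]}
{"k":14,"q":[-0.702,0.431,-0.156,2.121],"qd":[-0.443,1.224,0.215,4.232],"tip":[-0.323,-0.083,0.838],"effort":[51.083,22.346,0.412,-0.249]}
{"k":15,"q":[-0.709,0.458,-0.153,2.205],"qd":[-0.234,1.44,0.067,4.138],"tip":[-0.326,-0.089,0.816],"effort":[52.902,23.353,0.425,-0.351]}
{"k":16,"q":[-0.711,0.489,-0.153,2.286],"qd":[-0.019,1.69,-0.073,4.039],"tip":[-0.327,-0.099,0.796],"effort":[54.248,24.383,0.418,-0.437]}
{"k":17,"q":[-0.709,0.526,-0.156,2.366],"qd":[0.199,1.984,-0.239,3.907],"tip":[-0.325,-0.111,0.776],"effort":[54.833,25.354,0.411,-0.494]}
{"k":18,"q":[-0.703,0.569,-0.163,2.442],"qd":[0.414,2.327,-0.437,3.74],"tip":[-0.32,-0.126,0.757],"effort":[54.06,26.088,0.406,-0.52]}
{"k":19,"q":[-0.693,0.62,-0.173,2.515],"qd":[0.617,2.727,-0.627,3.543],"tip":[-0.312,-0.145,0.738],"effort":[51.003,26.266,0.385,-0.515]}
{"k":20,"q":[-0.679,0.679,-0.187,2.583],"qd":[0.797,3.186,-0.8,3.284],"tip":[-0.302,-0.166,0.719],"effort":[44.614,25.396,0.349,-0.466]}
{"k":21,"q":[-0.662,0.748,-0.204,2.645],"qd":[0.937,3.695,-0.909,2.95],"tip":[-0.288,-0.19,0.699],"effort":[34.077,22.897,0.285,-0.366]}
{"k":22,"q":[-0.642,0.827,-0.222,2.7],"qd":[1.021,4.225,-0.934,2.507],"tip":[-0.272,-0.217,0.676],"effort":[19.736,18.416,0.198,-0.205]}
{"k":23,"q":[-0.622,0.917,-0.24,2.744],"qd":[1.038,4.728,-0.83,1.963],"tip":[-0.253,-0.245,0.651],"effort":[3.755,12.278,0.08,0.005]}
{"k":24,"q":[-0.601,1.015,-0.254,2.777],"qd":[0.991,5.149,-0.63,1.326],"tip":[-0.232,-0.274,0.621],"effort":[-10.225,5.658,-0.042,0.248]}
{"k":25,"q":[-0.583,1.121,-0.264,2.797],"qd":[0.901,5.454,-0.344,0.683],"tip":[-0.21,-0.302,0.587],"effort":[-19.299,-0.067,-0.162,0.476]}
{"k":26,"q":[-0.566,1.232,-0.268,2.804],"qd":[0.799,5.64,-0.058,0.103],"tip":[-0.188,-0.328,0.547],"effort":[-22.456,-4.012,-0.249,0.658]}
{"k":27,"q":[-0.551,1.346,-0.269,2.8],"qd":[0.719,5.735,0.412,-0.18],"tip":[-0.168,-0.349,0.503],"effort":[-20.543,-6.032,-0.392,0.694]}
{"k":28,"q":[-0.536,1.461,-0.274,2.785],"qd":[0.701,5.766,0.57,-0.456],"tip":[-0.149,-0.366,0.454],"effort":[-14.93,-6.526,-0.391,0.738]}
{"k":29,"q":[-0.521,1.576,-0.276,2.766],"qd":[0.785,5.762,0.403,-0.753],"tip":[-0.133,-0.378,0.402],"effort":[-9.437,-7.099,-0.256,0.812]}
{"k":30,"q":[-0.504,1.691,-0.27,2.749],"qd":[0.985,5.727,0.318,-0.921],"tip":[-0.118,-0.383,0.349],"effort":[-5.498,-8.259,-0.176,0.853]}
{"k":31,"q":[-0.481,1.805,-0.261,2.731],"qd":[1.306,5.652,0.472,-0.973],"tip":[-0.105,-0.383,0.296],"effort":[-2.448,-9.6,-0.223,0.872]}
{"k":32,"q":[-0.45,1.917,-0.253,2.709],"qd":[1.767,5.526,0.42,-1.198],"tip":[-0.094,-0.378,0.242],"effort":[0.146,-10.971,-0.191,0.99]}
{"k":33,"q":[-0.409,2.025,-0.241,2.685],"qd":[2.391,5.347,0.685,-1.294],"tip":[-0.084,-0.367,0.19],"effort":[1.809,-12.444,-0.311,1.062]}
{"k":34,"q":[-0.353,2.13,-0.229,2.655],"qd":[3.195,5.096,0.69,-1.659],"tip":[-0.075,-0.352,0.141],"effort":[2.795,-14.02,-0.316,1.257]}
{"k":35,"q":[-0.28,2.228,-0.21,2.621],"qd":[4.174,4.758,1.172,-1.844],"tip":[-0.068,-0.334,0.094],"effort":[2.745,-15.615,-0.531,1.359]}
{"k":36,"q":[-0.186,2.319,-0.186,2.578],"qd":[5.277,4.303,1.311,-2.363],"tip":[-0.062,-0.312,0.052],"effort":[1.991,-17.084,-0.574,1.587]}
{"k":37,"q":[-0.069,2.4,-0.154,2.529],"qd":[6.396,3.726,1.953,-2.557],"tip":[-0.058,-0.289,0.015]}
{"summary": "final tip position (m): -0.058 -0.289 0.015"}


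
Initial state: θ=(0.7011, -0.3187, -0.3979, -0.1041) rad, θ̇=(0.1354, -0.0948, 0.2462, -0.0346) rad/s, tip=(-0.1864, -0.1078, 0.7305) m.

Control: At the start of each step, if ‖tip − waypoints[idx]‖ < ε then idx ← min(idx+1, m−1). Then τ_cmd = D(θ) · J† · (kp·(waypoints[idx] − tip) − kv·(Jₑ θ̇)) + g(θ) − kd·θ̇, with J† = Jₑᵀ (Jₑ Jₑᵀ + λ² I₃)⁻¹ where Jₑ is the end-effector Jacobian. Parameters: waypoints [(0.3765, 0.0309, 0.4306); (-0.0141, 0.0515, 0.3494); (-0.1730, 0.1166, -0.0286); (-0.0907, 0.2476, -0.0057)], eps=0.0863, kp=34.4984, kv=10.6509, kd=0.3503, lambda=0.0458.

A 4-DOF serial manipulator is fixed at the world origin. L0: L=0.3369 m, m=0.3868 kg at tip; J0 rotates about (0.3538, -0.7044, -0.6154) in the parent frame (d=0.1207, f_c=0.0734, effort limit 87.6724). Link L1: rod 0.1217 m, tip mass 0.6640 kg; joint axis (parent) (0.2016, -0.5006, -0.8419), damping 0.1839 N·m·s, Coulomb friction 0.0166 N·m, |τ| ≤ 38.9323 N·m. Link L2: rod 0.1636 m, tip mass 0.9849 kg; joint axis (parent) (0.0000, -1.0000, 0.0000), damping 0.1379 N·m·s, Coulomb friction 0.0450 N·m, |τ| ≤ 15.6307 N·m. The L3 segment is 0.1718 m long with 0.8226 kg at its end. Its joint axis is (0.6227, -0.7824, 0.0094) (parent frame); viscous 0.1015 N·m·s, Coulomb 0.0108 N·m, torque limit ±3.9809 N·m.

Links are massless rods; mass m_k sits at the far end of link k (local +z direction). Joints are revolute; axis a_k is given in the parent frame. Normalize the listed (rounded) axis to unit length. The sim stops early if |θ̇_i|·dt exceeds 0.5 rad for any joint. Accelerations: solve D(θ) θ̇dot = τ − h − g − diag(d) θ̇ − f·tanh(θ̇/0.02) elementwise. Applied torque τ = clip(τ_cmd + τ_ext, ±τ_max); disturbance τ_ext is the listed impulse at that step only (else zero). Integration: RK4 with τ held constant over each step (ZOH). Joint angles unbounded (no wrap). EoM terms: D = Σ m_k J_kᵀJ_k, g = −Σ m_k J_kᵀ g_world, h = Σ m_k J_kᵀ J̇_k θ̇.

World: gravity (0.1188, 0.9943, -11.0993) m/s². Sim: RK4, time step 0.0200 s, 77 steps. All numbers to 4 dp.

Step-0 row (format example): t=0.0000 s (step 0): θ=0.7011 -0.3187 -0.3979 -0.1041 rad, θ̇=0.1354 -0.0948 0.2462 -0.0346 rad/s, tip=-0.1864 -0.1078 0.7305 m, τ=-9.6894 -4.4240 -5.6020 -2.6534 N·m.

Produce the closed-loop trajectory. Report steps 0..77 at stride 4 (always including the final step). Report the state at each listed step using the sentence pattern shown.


t=0.0800 s (step 4): θ=0.7809 -0.3952 -0.5473 -0.2138 rad, θ̇=1.1364 -1.1555 -2.9365 -1.7486 rad/s, tip=-0.1497 -0.0992 0.7081 m, τ=-9.7810 -2.3952 -1.0844 -0.3172 N·m.
t=0.1600 s (step 8): θ=0.8294 -0.4691 -0.7801 -0.3280 rad, θ̇=0.0251 -0.6730 -2.7428 -1.0754 rad/s, tip=-0.0754 -0.0799 0.6646 m, τ=-7.6717 -0.8030 1.4430 0.6454 N·m.
t=0.2400 s (step 12): θ=0.7894 -0.5031 -0.9755 -0.3886 rad, θ̇=-0.9708 -0.1778 -2.1302 -0.4822 rad/s, tip=0.0058 -0.0529 0.6190 m, τ=-4.2586 0.9180 3.3097 1.2208 N·m.
t=0.3200 s (step 16): θ=0.6858 -0.4995 -1.1196 -0.4105 rad, θ̇=-1.5454 0.2391 -1.4885 -0.0883 rad/s, tip=0.0812 -0.0234 0.5778 m, τ=-1.1816 2.1539 4.3451 1.4595 N·m.
t=0.4000 s (step 20): θ=0.5538 -0.4678 -1.2164 -0.4098 rad, θ̇=-1.6967 0.5238 -0.9631 0.0969 rad/s, tip=0.1451 0.0044 0.5435 m, τ=1.1600 2.8844 4.7832 1.5258 N·m.
t=0.4800 s (step 24): θ=0.4223 -0.4203 -1.2786 -0.3970 rad, θ̇=-1.5591 0.6412 -0.6188 0.2142 rad/s, tip=0.1966 0.0278 0.5163 m, τ=2.7560 3.2684 4.9169 1.5021 N·m.
t=0.5600 s (step 28): θ=0.3078 -0.3682 -1.3193 -0.3778 rad, θ̇=-1.2977 0.6513 -0.4181 0.2598 rad/s, tip=0.2366 0.0459 0.4952 m, τ=3.7422 3.4446 4.9334 1.4661 N·m.
t=0.6400 s (step 32): θ=0.2152 -0.3176 -1.3480 -0.3566 rad, θ̇=-1.0219 0.6103 -0.3084 0.2623 rad/s, tip=0.2669 0.0587 0.4791 m, τ=4.3027 3.4984 4.9116 1.4348 N·m.
t=0.7200 s (step 36): θ=0.1434 -0.2711 -1.3700 -0.3362 rad, θ̇=-0.7827 0.5534 -0.2470 0.2449 rad/s, tip=0.2895 0.0669 0.4670 m, τ=4.6019 3.4849 4.8791 1.4090 N·m.
t=0.8000 s (step 40): θ=0.0887 -0.2292 -1.3881 -0.3175 rad, θ̇=-0.5941 0.4959 -0.2085 0.2212 rad/s, tip=0.3064 0.0713 0.4582 m, τ=15.4384 4.4624 4.3646 0.5156 N·m.
t=0.8800 s (step 44): θ=0.1424 -0.2755 -1.4232 -0.3571 rad, θ̇=1.4706 -1.0876 -0.6439 -0.8730 rad/s, tip=0.2887 0.0704 0.4457 m, τ=7.0808 3.6239 4.6294 1.1718 N·m.
t=0.9600 s (step 48): θ=0.2802 -0.3623 -1.4795 -0.4314 rad, θ̇=1.8545 -1.0193 -0.7110 -0.9162 rad/s, tip=0.2439 0.0587 0.4318 m, τ=2.7111 2.6388 4.6283 1.1910 N·m.
t=1.0400 s (step 52): θ=0.4264 -0.4348 -1.5315 -0.5000 rad, θ̇=1.7684 -0.8051 -0.5788 -0.7815 rad/s, tip=0.1969 0.0441 0.4197 m, τ=0.4000 2.1410 4.5877 1.1646 N·m.
t=1.1200 s (step 56): θ=0.5592 -0.4922 -1.5715 -0.5570 rad, θ̇=1.5468 -0.6438 -0.4241 -0.6392 rad/s, tip=0.1549 0.0320 0.4091 m, τ=-0.9275 1.9178 4.5667 1.1545 N·m.
t=1.2000 s (step 60): θ=0.6729 -0.5389 -1.6001 -0.6034 rad, θ̇=1.2998 -0.5358 -0.2968 -0.5202 rad/s, tip=0.1199 0.0238 0.3995 m, τ=-1.7589 1.8189 4.5599 1.1569 N·m.
t=1.2800 s (step 64): θ=0.7673 -0.5785 -1.6198 -0.6412 rad, θ̇=1.0670 -0.4609 -0.2005 -0.4251 rad/s, tip=0.0915 0.0191 0.3907 m, τ=-2.3112 1.7747 4.5551 1.1639 N·m.
t=1.3600 s (step 68): θ=0.8442 -0.6129 -1.6328 -0.6722 rad, θ̇=0.8619 -0.4045 -0.1285 -0.3493 rad/s, tip=0.0690 0.0173 0.3828 m, τ=-2.6893 1.7557 4.5464 1.1710 N·m.
t=1.4400 s (step 72): θ=0.9091 -0.6451 -1.6474 -0.7010 rad, θ̇=1.0039 -0.5301 -0.7354 -0.6197 rad/s, tip=0.0503 0.0178 0.3734 m, τ=-0.2947 0.3318 1.4117 -0.1199 N·m.
t=1.5200 s (step 76): θ=1.0138 -0.7042 -1.7626 -0.7661 rad, θ̇=1.4744 -0.8502 -1.8736 -0.8939 rad/s, tip=0.0183 0.0271 0.3261 m, τ=-2.9149 1.2865 3.6996 0.7716 N·m.
t=1.5400 s (step 77): θ=1.0433 -0.7212 -1.8009 -0.7840 rad, θ̇=1.4779 -0.8554 -1.9570 -0.8785 rad/s, tip=0.0089 0.0304 0.3110 m.


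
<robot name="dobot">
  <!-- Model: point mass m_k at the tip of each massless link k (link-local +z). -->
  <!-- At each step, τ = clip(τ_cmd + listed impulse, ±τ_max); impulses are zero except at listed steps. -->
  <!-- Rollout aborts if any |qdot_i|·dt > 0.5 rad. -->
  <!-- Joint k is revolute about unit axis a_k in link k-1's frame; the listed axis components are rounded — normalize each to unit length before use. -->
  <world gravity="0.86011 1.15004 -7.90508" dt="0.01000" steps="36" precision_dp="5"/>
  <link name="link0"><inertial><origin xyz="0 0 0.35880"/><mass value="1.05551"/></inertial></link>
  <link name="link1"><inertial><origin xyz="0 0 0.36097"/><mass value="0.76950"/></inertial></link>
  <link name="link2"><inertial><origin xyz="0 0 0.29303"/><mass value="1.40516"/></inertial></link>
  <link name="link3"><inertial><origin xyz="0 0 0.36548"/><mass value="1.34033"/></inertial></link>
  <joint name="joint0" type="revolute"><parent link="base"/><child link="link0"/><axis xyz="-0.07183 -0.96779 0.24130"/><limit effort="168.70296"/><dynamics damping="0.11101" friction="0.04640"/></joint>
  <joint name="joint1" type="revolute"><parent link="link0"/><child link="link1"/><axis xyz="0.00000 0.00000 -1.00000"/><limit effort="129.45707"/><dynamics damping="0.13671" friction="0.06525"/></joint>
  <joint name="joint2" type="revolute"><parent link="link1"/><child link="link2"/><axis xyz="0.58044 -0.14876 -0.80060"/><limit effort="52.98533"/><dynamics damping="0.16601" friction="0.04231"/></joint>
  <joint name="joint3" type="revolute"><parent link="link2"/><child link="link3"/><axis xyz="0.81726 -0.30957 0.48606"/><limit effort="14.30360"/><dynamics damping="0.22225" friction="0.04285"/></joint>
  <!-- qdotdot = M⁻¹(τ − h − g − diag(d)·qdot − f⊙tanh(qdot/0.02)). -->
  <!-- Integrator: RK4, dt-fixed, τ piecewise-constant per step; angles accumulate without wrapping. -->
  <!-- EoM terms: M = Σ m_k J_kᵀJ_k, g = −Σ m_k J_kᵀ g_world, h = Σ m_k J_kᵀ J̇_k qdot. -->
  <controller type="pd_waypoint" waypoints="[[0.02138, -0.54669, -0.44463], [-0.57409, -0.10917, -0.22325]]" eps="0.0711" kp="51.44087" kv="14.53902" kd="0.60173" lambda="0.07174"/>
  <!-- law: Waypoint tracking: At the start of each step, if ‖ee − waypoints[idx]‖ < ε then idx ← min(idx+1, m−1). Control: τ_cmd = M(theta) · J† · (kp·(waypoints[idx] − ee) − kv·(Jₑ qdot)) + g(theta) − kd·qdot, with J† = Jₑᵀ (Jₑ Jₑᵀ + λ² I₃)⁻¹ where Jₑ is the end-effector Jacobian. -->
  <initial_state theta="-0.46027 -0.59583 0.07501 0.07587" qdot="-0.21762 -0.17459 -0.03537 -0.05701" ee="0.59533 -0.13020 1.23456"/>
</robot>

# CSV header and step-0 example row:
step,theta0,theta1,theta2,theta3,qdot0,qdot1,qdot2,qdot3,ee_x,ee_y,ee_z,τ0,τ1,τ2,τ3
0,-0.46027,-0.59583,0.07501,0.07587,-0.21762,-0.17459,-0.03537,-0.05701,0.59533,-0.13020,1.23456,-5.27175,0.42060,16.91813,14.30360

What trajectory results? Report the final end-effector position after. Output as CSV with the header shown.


step,theta0,theta1,theta2,theta3,qdot0,qdot1,qdot2,qdot3,ee_x,ee_y,ee_z,τ0,τ1,τ2,τ3
1,-0.46265,-0.59289,0.07369,0.08147,-0.24019,0.09981,-0.17344,1.13464,0.59798,-0.13202,1.23297,-1.11466,0.25299,14.01249,11.82367
2,-0.46494,-0.59698,0.07214,0.09703,-0.23418,-0.29982,-0.16122,1.98406,0.60095,-0.13678,1.23059,4.95879,0.55300,11.26291,9.83351
3,-0.46741,-0.59529,0.07011,0.12071,-0.24432,0.16318,-0.20574,2.72405,0.60390,-0.14395,1.22759,11.02450,0.31750,8.79015,8.31286
4,-0.46956,-0.59959,0.06803,0.15130,-0.19626,-0.62579,-0.23117,3.40434,0.60696,-0.15304,1.22384,20.64652,0.93093,6.41922,7.13221
5,-0.47148,-0.60086,0.06407,0.18989,-0.17826,0.08932,-0.52317,4.28229,0.60975,-0.16374,1.21937,30.75677,0.58578,4.28412,6.09603
6,-0.47267,-0.60514,0.05790,0.23679,-0.06374,-0.71751,-0.71897,5.10118,0.61224,-0.17570,1.21403,46.50440,1.27179,2.15015,5.33078
7,-0.47267,-0.61143,0.04836,0.29348,0.06518,-0.52216,-1.16736,6.21601,0.61417,-0.18861,1.20767,64.60716,1.27900,0.24169,4.61071
8,-0.47084,-0.61990,0.03500,0.36119,0.30048,-1.04435,-1.48797,7.31616,0.61523,-0.20220,1.20006,86.83598,1.71251,-1.45708,4.14719
9,-0.46620,-0.63297,0.01856,0.44069,0.62549,-1.45296,-1.77237,8.56604,0.61516,-0.21610,1.19091,108.74840,1.93518,-2.62664,3.84384
10,-0.45778,-0.65099,0.00054,0.53260,1.05924,-2.03516,-1.79460,9.79703,0.61353,-0.22996,1.17981,124.76450,2.09477,-2.98315,3.80326
11,-0.44458,-0.67510,-0.01578,0.63619,1.58010,-2.71155,-1.41866,10.89541,0.60991,-0.24335,1.16636,127.91035,2.18594,-2.30550,4.00888
12,-0.42602,-0.70577,-0.02600,0.74941,2.13543,-3.41220,-0.55998,11.70822,0.60388,-0.25586,1.15017,115.10845,2.31021,-0.70566,4.36466
13,-0.40211,-0.74256,-0.02563,0.86894,2.65009,-3.99582,0.70233,12.14982,0.59512,-0.26711,1.13100,89.75000,2.50177,1.37927,4.67688
14,-0.37360,-0.78381,-0.01159,0.99104,3.05658,-4.34511,2.16385,12.22060,0.58350,-0.27687,1.10886,59.02524,2.67849,3.42134,4.75103
15,-0.34176,-0.82708,0.01696,1.11235,3.31593,-4.39904,3.58494,12.00312,0.56907,-0.28508,1.08398,29.23227,2.69308,5.04984,4.46848
16,-0.30809,-0.86950,0.05873,1.23052,3.41897,-4.15485,4.78061,11.61684,0.55210,-0.29187,1.05675,3.72895,2.43146,6.11234,3.81285
17,-0.27410,-0.90847,0.11108,1.34435,3.37961,-3.68156,5.68114,11.15544,0.53297,-0.29745,1.02763,-16.47074,1.87877,6.59007,2.85968
18,-0.24107,-0.94219,0.17114,1.45337,3.22435,-3.08140,6.31387,10.67126,0.51217,-0.30210,0.99711,-31.61854,1.09517,6.53269,1.73349
19,-0.21002,-0.96986,0.23660,1.55748,2.98312,-2.45417,6.75730,10.18074,0.49020,-0.30610,0.96561,-42.46984,0.16988,6.02185,0.56848
20,-0.18168,-0.99152,0.30595,1.65662,2.68251,-1.87345,7.09579,9.68029,0.46754,-0.30968,0.93353,-49.89086,-0.81584,5.15306,-0.51890
21,-0.15654,-1.00783,0.37846,1.75068,2.34239,-1.38051,7.39322,9.16005,0.44463,-0.31305,0.90119,-54.68438,-1.80494,4.02372,-1.44267
22,-0.13493,-1.01971,0.45389,1.83942,1.97582,-0.99130,7.68677,8.61049,0.42183,-0.31636,0.86887,-57.52579,-2.76420,2.72374,-2.14862
23,-0.11709,-1.02821,0.53228,1.92252,1.59043,-0.70700,7.99139,8.02383,0.39942,-0.31973,0.83678,-58.95679,-3.67746,1.32950,-2.61003
24,-0.10317,-1.03431,0.61375,1.99958,1.19010,-0.52133,8.30631,7.39449,0.37763,-0.32325,0.80512,-59.41014,-4.54039,-0.09840,-2.82262
25,-0.09333,-1.03897,0.69835,2.07018,0.77608,-0.42327,8.61995,6.72051,0.35661,-0.32699,0.77403,-59.24876,-5.35889,-1.51463,-2.80060
26,-0.08771,-1.04298,0.78598,2.13386,0.34762,-0.39727,8.91414,6.00548,0.33644,-0.33097,0.74362,-58.80590,-6.15004,-2.88773,-2.57333
27,-0.08645,-1.04698,0.87635,2.19025,-0.09742,-0.42538,9.16955,5.25849,0.31717,-0.33520,0.71398,-58.41470,-6.94186,-4.19944,-2.18088
28,-0.08973,-1.05146,0.96902,2.23908,-0.56184,-0.49090,9.37110,4.49234,0.29876,-0.33965,0.68516,-58.42632,-7.77247,-5.44427,-1.66881
29,-0.09779,-1.05665,1.06338,2.28026,-1.05189,-0.56654,9.50459,3.73006,0.28114,-0.34425,0.65724,-59.22341,-8.70103,-6.62646,-1.08787
30,-0.11090,-1.06264,1.15875,2.31387,-1.57229,-0.64695,9.57378,2.98224,0.26425,-0.34886,0.63030,-61.19379,-9.78585,-7.76842,-0.47682
31,-0.12939,-1.06946,1.25455,2.34010,-2.12934,-0.72942,9.58803,2.25848,0.24800,-0.35332,0.60446,-64.79503,-11.10797,-8.90721,0.13156
32,-0.15367,-1.07714,1.35029,2.35923,-2.73137,-0.81567,9.56206,1.56448,0.23236,-0.35743,0.57990,-70.60818,-12.78223,-10.10149,0.71396
33,-0.18426,-1.08572,1.44565,2.37156,-3.39039,-0.90918,9.51385,0.90212,0.21739,-0.36099,0.55684,-79.45469,-14.98271,-11.44364,1.25768
34,-0.22182,-1.09530,1.54052,2.37739,-4.12483,-1.01211,9.46366,0.26901,0.20321,-0.36381,0.53555,-92.59842,-17.98752,-13.08386,1.76276
35,-0.26725,-1.10590,1.63497,2.37705,-4.96626,-1.10865,9.43076,-0.33106,0.19011,-0.36569,0.51633,-112.08332,-22.26336,-15.27515,2.23010
36,-0.32185,-1.11751,1.72938,2.37067,-5.95841,-1.21743,9.45490,-0.93854,0.17852,-0.36651,0.49956,,,,
# final ee position (m): 0.17852 -0.36651 0.49956


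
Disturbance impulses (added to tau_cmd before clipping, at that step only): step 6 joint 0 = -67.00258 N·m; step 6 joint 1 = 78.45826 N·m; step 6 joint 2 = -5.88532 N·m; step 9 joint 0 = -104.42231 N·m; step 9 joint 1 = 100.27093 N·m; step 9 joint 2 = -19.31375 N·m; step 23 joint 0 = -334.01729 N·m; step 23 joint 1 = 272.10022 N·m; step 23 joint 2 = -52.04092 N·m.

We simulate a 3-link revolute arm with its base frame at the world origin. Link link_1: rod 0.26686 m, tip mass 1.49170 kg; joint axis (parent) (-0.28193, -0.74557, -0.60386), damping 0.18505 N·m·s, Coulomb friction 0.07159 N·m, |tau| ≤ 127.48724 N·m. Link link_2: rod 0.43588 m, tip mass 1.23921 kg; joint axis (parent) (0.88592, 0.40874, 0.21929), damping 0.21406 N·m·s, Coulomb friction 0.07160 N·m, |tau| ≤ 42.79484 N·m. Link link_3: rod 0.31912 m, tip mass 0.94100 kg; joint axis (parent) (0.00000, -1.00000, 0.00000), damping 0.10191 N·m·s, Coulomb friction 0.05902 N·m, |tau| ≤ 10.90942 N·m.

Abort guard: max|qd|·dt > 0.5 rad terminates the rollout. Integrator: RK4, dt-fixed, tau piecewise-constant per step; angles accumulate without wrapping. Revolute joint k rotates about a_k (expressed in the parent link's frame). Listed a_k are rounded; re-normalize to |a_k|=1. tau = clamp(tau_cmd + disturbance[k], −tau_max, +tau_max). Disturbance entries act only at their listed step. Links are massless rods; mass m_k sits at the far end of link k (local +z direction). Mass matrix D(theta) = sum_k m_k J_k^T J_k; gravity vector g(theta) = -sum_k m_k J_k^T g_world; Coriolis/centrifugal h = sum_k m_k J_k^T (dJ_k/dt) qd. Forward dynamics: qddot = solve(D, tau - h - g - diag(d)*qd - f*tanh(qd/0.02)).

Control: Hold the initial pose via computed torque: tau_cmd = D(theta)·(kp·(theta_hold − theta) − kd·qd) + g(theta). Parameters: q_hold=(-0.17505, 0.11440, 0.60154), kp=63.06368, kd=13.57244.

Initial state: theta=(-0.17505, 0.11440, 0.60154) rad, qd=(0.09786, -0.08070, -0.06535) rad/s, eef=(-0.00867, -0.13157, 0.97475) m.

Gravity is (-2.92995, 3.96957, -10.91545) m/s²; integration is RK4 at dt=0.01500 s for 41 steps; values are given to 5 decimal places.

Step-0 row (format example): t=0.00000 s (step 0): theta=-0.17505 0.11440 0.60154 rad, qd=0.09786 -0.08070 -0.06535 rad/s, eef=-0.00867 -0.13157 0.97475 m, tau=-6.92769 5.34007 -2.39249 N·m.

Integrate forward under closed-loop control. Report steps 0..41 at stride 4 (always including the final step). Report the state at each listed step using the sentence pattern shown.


t=0.06000 s (step 4): theta=-0.17164 0.11130 0.60048 rad, qd=0.02770 -0.02631 0.00234 rad/s, eef=-0.01224 -0.12868 0.97523 m, tau=-5.98057 4.60878 -2.27938 N·m.
t=0.12000 s (step 8): theta=-0.19692 0.10783 0.63606 rad, qd=-0.95658 -0.08573 1.27328 rad/s, eef=-0.00347 -0.13403 0.96995 m, tau=7.03067 -3.00348 -1.12898 N·m.
t=0.18000 s (step 12): theta=-0.30214 0.07999 0.75900 rad, qd=-1.58007 -0.44051 1.68059 rad/s, eef=0.03530 -0.14709 0.94915 m, tau=18.77329 -7.62236 -0.30369 N·m.
t=0.24000 s (step 16): theta=-0.34844 0.06870 0.80249 rad, qd=-0.15034 -0.00943 0.02646 rad/s, eef=0.05555 -0.15274 0.93997 m, tau=7.89129 -2.25806 -1.31880 N·m.
t=0.30000 s (step 20): theta=-0.33865 0.07204 0.78658 rad, qd=0.38738 0.09633 -0.46106 rad/s, eef=0.05353 -0.15195 0.94293 m, tau=1.38242 1.15337 -1.92195 N·m.
t=0.36000 s (step 24): theta=-0.33547 0.06445 0.78451 rad, qd=-2.88544 -1.77599 3.33551 rad/s, eef=0.04855 -0.14688 0.94425 m, tau=24.41954 -5.54836 -0.44459 N·m.
t=0.42000 s (step 28): theta=-0.42763 0.00430 0.88176 rad, qd=-0.48453 -0.40290 0.39749 rad/s, eef=0.06979 -0.13781 0.92586 m, tau=10.88541 -1.06347 -1.61823 N·m.
t=0.48000 s (step 32): theta=-0.42227 -0.00043 0.87061 rad, qd=0.50126 0.15036 -0.57858 rad/s, eef=0.06666 -0.13370 0.92862 m, tau=2.95407 1.91496 -2.09332 N·m.
t=0.54000 s (step 36): theta=-0.38129 0.01489 0.82623 rad, qd=0.79612 0.32520 -0.83546 rad/s, eef=0.05312 -0.13119 0.93825 m, tau=-1.47534 3.54924 -2.33211 N·m.
t=0.60000 s (step 40): theta=-0.33305 0.03535 0.77646 rad, qd=0.78283 0.34158 -0.79669 rad/s, eef=0.03727 -0.12960 0.94814 m, tau=-3.82057 4.28932 -2.44787 N·m.
t=0.61500 s (step 41): theta=-0.32152 0.04040 0.76476 rad, qd=0.75574 0.33308 -0.76453 rad/s, eef=0.03345 -0.12932 0.95032 m.


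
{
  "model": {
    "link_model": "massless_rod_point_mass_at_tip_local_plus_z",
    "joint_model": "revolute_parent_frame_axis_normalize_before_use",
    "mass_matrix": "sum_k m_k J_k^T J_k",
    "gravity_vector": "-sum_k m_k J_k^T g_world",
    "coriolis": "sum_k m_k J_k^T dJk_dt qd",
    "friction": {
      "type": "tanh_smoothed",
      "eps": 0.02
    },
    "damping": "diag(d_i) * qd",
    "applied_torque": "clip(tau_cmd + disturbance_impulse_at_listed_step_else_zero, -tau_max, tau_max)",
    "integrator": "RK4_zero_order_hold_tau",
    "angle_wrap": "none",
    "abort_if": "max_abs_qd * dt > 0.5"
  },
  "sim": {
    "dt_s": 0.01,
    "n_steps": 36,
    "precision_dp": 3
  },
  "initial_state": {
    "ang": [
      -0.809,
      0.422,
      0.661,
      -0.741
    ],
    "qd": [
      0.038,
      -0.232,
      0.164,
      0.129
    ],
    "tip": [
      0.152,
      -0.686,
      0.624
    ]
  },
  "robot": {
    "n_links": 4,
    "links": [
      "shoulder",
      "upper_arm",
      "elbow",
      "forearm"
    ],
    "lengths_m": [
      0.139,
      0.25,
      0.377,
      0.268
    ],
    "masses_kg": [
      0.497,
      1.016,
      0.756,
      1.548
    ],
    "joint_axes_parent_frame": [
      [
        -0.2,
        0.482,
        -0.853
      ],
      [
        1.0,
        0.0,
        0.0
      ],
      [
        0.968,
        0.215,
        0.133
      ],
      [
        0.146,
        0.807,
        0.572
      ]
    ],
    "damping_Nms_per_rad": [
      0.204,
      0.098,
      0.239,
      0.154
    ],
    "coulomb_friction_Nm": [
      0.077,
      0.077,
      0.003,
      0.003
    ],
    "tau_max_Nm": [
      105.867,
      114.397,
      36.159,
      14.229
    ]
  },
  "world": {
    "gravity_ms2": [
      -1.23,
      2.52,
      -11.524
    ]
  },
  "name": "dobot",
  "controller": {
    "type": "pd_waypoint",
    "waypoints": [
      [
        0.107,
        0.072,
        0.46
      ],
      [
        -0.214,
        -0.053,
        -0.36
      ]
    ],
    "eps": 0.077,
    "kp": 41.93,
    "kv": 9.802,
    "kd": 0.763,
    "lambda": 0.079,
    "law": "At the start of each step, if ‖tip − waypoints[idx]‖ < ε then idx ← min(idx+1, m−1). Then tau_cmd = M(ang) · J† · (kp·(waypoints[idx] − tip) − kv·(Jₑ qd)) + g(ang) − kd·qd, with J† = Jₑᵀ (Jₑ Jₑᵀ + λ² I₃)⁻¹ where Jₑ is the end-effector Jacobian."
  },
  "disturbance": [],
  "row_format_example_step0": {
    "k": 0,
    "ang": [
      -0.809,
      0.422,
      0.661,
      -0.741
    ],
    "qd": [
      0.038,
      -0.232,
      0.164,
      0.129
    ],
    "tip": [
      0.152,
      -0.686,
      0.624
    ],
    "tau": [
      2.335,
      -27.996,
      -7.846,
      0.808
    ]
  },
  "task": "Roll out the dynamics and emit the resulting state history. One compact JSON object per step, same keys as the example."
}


{"k":1,"ang":[-0.809,0.415,0.67,-0.743],"qd":[0.026,-1.187,1.569,-0.539],"tip":[0.152,-0.685,0.625],"tau":[2.289,-25.828,-8.683,1.274]}
{"k":2,"ang":[-0.808,0.4,0.69,-0.749],"qd":[0.195,-1.865,2.535,-0.653],"tip":[0.152,-0.681,0.625],"tau":[2.156,-23.949,-9.067,1.258]}
{"k":3,"ang":[-0.805,0.378,0.719,-0.756],"qd":[0.312,-2.371,3.205,-0.62],"tip":[0.151,-0.677,0.626],"tau":[2.069,-22.261,-9.172,1.131]}
{"k":4,"ang":[-0.802,0.353,0.754,-0.761],"qd":[0.375,-2.762,3.674,-0.529],"tip":[0.151,-0.671,0.627],"tau":[2.025,-20.716,-9.109,0.975]}
{"k":5,"ang":[-0.798,0.324,0.792,-0.766],"qd":[0.405,-3.071,4.007,-0.41],"tip":[0.151,-0.664,0.628],"tau":[2.005,-19.288,-8.95,0.818]}
{"k":6,"ang":[-0.794,0.292,0.833,-0.77],"qd":[0.419,-3.321,4.246,-0.278],"tip":[0.152,-0.656,0.63],"tau":[1.998,-17.96,-8.744,0.672]}
{"k":7,"ang":[-0.789,0.257,0.877,-0.772],"qd":[0.427,-3.528,4.419,-0.14],"tip":[0.152,-0.648,0.631],"tau":[1.995,-16.717,-8.524,0.54]}
{"k":8,"ang":[-0.785,0.221,0.921,-0.772],"qd":[0.434,-3.7,4.543,-0.002],"tip":[0.152,-0.639,0.633],"tau":[1.992,-15.549,-8.309,0.425]}
{"k":9,"ang":[-0.781,0.183,0.967,-0.772],"qd":[0.442,-3.847,4.631,0.131],"tip":[0.152,-0.629,0.635],"tau":[1.986,-14.449,-8.112,0.327]}
{"k":10,"ang":[-0.776,0.144,1.014,-0.77],"qd":[0.453,-3.972,4.688,0.259],"tip":[0.152,-0.618,0.636],"tau":[1.975,-13.409,-7.94,0.242]}
{"k":11,"ang":[-0.772,0.104,1.061,-0.767],"qd":[0.467,-4.08,4.721,0.382],"tip":[0.152,-0.607,0.638],"tau":[1.958,-12.424,-7.797,0.17]}
{"k":12,"ang":[-0.767,0.063,1.108,-0.762],"qd":[0.482,-4.173,4.734,0.497],"tip":[0.152,-0.596,0.639],"tau":[1.936,-11.488,-7.684,0.107]}
{"k":13,"ang":[-0.762,0.021,1.155,-0.757],"qd":[0.499,-4.253,4.73,0.603],"tip":[0.151,-0.584,0.641],"tau":[1.906,-10.598,-7.601,0.054]}
{"k":14,"ang":[-0.757,-0.022,1.203,-0.75],"qd":[0.516,-4.322,4.71,0.702],"tip":[0.151,-0.572,0.642],"tau":[1.871,-9.749,-7.547,0.008]}
{"k":15,"ang":[-0.752,-0.066,1.25,-0.743],"qd":[0.533,-4.382,4.677,0.792],"tip":[0.15,-0.56,0.643],"tau":[1.828,-8.939,-7.518,-0.032]}
{"k":16,"ang":[-0.746,-0.11,1.296,-0.734],"qd":[0.549,-4.433,4.632,0.873],"tip":[0.15,-0.547,0.644],"tau":[1.78,-8.164,-7.512,-0.068]}
{"k":17,"ang":[-0.741,-0.154,1.342,-0.725],"qd":[0.563,-4.477,4.577,0.946],"tip":[0.149,-0.534,0.645],"tau":[1.726,-7.422,-7.526,-0.1]}
{"k":18,"ang":[-0.735,-0.199,1.387,-0.715],"qd":[0.576,-4.514,4.513,1.011],"tip":[0.148,-0.521,0.645],"tau":[1.667,-6.711,-7.555,-0.129]}
{"k":19,"ang":[-0.729,-0.244,1.432,-0.705],"qd":[0.588,-4.545,4.441,1.068],"tip":[0.147,-0.508,0.645],"tau":[1.604,-6.03,-7.596,-0.155]}
{"k":20,"ang":[-0.723,-0.29,1.476,-0.694],"qd":[0.597,-4.57,4.362,1.117],"tip":[0.146,-0.495,0.645],"tau":[1.539,-5.377,-7.645,-0.18]}
{"k":21,"ang":[-0.717,-0.336,1.519,-0.683],"qd":[0.605,-4.59,4.278,1.16],"tip":[0.144,-0.481,0.645],"tau":[1.472,-4.752,-7.7,-0.203]}
{"k":22,"ang":[-0.711,-0.382,1.562,-0.671],"qd":[0.611,-4.604,4.188,1.196],"tip":[0.143,-0.468,0.645],"tau":[1.407,-4.154,-7.756,-0.225]}
{"k":23,"ang":[-0.705,-0.428,1.603,-0.659],"qd":[0.616,-4.614,4.095,1.226],"tip":[0.142,-0.455,0.645],"tau":[1.343,-3.583,-7.812,-0.246]}
{"k":24,"ang":[-0.699,-0.474,1.644,-0.646],"qd":[0.621,-4.618,3.997,1.25],"tip":[0.14,-0.441,0.644],"tau":[1.283,-3.037,-7.863,-0.265]}
{"k":25,"ang":[-0.692,-0.52,1.683,-0.634],"qd":[0.625,-4.618,3.897,1.269],"tip":[0.138,-0.428,0.643],"tau":[1.228,-2.517,-7.909,-0.283]}
{"k":26,"ang":[-0.686,-0.566,1.721,-0.621],"qd":[0.63,-4.613,3.795,1.282],"tip":[0.137,-0.415,0.642],"tau":[1.18,-2.022,-7.947,-0.299]}
{"k":27,"ang":[-0.68,-0.612,1.759,-0.608],"qd":[0.636,-4.603,3.691,1.291],"tip":[0.135,-0.402,0.641],"tau":[1.138,-1.552,-7.974,-0.313]}
{"k":28,"ang":[-0.673,-0.658,1.795,-0.595],"qd":[0.643,-4.589,3.585,1.294],"tip":[0.133,-0.39,0.64],"tau":[1.105,-1.107,-7.991,-0.325]}
{"k":29,"ang":[-0.667,-0.704,1.831,-0.582],"qd":[0.652,-4.57,3.479,1.292],"tip":[0.131,-0.377,0.639],"tau":[1.078,-0.687,-7.997,-0.334]}
{"k":30,"ang":[-0.66,-0.75,1.865,-0.569],"qd":[0.663,-4.547,3.373,1.285],"tip":[0.129,-0.365,0.638],"tau":[1.06,-0.291,-7.989,-0.341]}
{"k":31,"ang":[-0.654,-0.795,1.898,-0.557],"qd":[0.677,-4.52,3.266,1.273],"tip":[0.127,-0.353,0.636],"tau":[1.047,0.081,-7.969,-0.346]}
{"k":32,"ang":[-0.647,-0.84,1.93,-0.544],"qd":[0.695,-4.489,3.16,1.257],"tip":[0.125,-0.341,0.635],"tau":[1.039,0.429,-7.936,-0.348]}
{"k":33,"ang":[-0.64,-0.885,1.961,-0.532],"qd":[0.715,-4.453,3.055,1.235],"tip":[0.123,-0.329,0.633],"tau":[1.036,0.755,-7.89,-0.347]}
{"k":34,"ang":[-0.633,-0.929,1.991,-0.519],"qd":[0.738,-4.414,2.95,1.209],"tip":[0.121,-0.318,0.632],"tau":[1.034,1.059,-7.831,-0.343]}
{"k":35,"ang":[-0.625,-0.973,2.02,-0.507],"qd":[0.765,-4.371,2.847,1.178],"tip":[0.119,-0.307,0.63],"tau":[1.032,1.341,-7.76,-0.336]}
{"k":36,"ang":[-0.617,-1.016,2.048,-0.496],"qd":[0.794,-4.324,2.745,1.142],"tip":[0.118,-0.296,0.629]}
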